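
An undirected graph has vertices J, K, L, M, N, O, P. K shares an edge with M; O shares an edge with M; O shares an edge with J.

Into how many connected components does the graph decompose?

4

From J: component {J, K, M, O}.
From L: component {L}.
From N: component {N}.
From P: component {P}.
That's 4 components.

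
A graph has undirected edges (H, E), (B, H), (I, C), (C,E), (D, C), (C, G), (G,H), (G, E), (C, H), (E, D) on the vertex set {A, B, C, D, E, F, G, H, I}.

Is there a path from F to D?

F has no edges, so nothing is reachable from it.

No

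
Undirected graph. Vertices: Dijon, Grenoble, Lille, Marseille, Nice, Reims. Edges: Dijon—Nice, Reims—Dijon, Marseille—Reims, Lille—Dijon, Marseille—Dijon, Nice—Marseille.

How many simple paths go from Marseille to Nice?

Marseille–Dijon–Nice
Marseille–Nice
Marseille–Reims–Dijon–Nice

3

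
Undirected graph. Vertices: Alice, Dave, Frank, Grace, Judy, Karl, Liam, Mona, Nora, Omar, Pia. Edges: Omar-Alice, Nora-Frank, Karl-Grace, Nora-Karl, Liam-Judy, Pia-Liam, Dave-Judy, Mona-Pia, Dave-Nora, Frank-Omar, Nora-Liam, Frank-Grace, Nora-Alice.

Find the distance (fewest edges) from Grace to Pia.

Distance 0: Grace.
Distance 1: Frank, Karl.
Distance 2: Nora, Omar.
Distance 3: Alice, Dave, Liam.
Distance 4: Judy, Pia — contains Pia.

4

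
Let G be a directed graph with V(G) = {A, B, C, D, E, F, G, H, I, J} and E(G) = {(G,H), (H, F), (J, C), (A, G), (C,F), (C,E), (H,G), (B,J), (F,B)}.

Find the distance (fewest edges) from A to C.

Distance 0: A.
Distance 1: G.
Distance 2: H.
Distance 3: F.
Distance 4: B.
Distance 5: J.
Distance 6: C — contains C.

6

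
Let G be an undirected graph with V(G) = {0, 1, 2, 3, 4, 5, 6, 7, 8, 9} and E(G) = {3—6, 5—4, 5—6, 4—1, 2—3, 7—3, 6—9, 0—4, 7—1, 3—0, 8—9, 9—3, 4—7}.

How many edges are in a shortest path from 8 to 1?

4

Distance 0: 8.
Distance 1: 9.
Distance 2: 3, 6.
Distance 3: 0, 2, 5, 7.
Distance 4: 1, 4 — contains 1.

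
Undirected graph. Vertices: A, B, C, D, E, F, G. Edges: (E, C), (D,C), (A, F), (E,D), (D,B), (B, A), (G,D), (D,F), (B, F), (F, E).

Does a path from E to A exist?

Explore from E.
Distance 1: reach C, D, F.
Distance 2: reach A, B, G.
Found A.

Yes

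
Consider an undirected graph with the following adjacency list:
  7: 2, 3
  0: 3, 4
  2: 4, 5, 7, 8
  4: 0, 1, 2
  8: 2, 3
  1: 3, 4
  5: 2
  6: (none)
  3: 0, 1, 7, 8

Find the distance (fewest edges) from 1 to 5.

Distance 0: 1.
Distance 1: 3, 4.
Distance 2: 0, 2, 7, 8.
Distance 3: 5 — contains 5.

3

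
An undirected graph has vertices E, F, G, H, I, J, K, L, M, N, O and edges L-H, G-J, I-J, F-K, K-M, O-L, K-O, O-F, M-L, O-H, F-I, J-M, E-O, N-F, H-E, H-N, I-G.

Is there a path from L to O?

Yes

Explore from L.
Distance 1: reach H, M, O.
Found O.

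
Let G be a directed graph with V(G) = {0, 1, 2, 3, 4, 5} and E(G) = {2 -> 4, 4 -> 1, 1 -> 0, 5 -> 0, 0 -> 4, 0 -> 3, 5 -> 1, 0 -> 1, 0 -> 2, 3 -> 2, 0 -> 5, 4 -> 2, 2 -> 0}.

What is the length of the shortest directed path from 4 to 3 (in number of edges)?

Distance 0: 4.
Distance 1: 1, 2.
Distance 2: 0.
Distance 3: 3, 5 — contains 3.

3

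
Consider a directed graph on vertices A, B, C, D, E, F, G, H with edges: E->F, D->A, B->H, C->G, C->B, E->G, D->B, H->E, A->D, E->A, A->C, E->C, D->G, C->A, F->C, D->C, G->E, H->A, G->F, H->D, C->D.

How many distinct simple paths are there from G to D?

16

G→E→A→C→B→H→D
G→E→A→C→D
G→E→A→D
G→E→C→A→D
G→E→C→B→H→A→D
G→E→C→B→H→D
G→E→C→D
G→E→F→C→A→D
... and 8 more.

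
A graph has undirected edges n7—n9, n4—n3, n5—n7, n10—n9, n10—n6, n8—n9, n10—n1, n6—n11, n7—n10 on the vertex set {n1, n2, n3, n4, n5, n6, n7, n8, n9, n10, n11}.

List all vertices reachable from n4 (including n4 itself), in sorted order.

Start at n4.
Its neighbours: n3.
Nothing further is reachable.

n3, n4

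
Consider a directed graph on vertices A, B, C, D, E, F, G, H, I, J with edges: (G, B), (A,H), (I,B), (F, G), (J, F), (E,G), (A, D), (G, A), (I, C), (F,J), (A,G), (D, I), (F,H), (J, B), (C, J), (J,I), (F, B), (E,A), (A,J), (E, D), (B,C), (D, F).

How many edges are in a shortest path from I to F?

Distance 0: I.
Distance 1: B, C.
Distance 2: J.
Distance 3: F — contains F.

3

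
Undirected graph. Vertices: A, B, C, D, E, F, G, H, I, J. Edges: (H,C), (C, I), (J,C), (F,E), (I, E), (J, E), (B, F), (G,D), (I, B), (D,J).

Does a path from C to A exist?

No

Explore from C.
Distance 1: reach H, I, J.
Distance 2: reach B, D, E.
Distance 3: reach F, G.
The search is exhausted without reaching A; it lies in a different component.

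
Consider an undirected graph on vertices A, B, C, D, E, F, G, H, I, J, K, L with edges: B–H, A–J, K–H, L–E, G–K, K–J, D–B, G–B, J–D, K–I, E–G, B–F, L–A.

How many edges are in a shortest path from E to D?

3

Distance 0: E.
Distance 1: G, L.
Distance 2: A, B, K.
Distance 3: D, F, H, I, J — contains D.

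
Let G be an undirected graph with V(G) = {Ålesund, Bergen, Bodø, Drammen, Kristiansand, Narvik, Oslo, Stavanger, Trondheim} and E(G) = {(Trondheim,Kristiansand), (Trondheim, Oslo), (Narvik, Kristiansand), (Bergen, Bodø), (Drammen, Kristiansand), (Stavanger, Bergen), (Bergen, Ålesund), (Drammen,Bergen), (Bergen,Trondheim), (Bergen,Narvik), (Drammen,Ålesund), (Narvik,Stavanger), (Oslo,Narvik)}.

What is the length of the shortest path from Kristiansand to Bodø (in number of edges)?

3

Distance 0: Kristiansand.
Distance 1: Drammen, Narvik, Trondheim.
Distance 2: Ålesund, Bergen, Oslo, Stavanger.
Distance 3: Bodø — contains Bodø.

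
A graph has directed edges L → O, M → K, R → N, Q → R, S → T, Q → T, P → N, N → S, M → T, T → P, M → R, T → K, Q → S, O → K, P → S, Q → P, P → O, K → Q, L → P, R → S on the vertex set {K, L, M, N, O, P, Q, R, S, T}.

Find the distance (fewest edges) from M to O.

Distance 0: M.
Distance 1: K, R, T.
Distance 2: N, P, Q, S.
Distance 3: O — contains O.

3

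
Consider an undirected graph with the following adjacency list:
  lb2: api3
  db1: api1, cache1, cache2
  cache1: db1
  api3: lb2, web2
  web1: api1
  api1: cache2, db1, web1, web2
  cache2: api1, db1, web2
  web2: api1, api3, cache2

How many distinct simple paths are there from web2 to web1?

web2–api1–web1
web2–cache2–api1–web1
web2–cache2–db1–api1–web1

3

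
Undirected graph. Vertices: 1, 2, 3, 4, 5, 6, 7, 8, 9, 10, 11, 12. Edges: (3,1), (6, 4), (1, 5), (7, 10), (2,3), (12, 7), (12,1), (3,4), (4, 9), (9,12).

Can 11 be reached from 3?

Explore from 3.
Distance 1: reach 1, 2, 4.
Distance 2: reach 5, 6, 9, 12.
Distance 3: reach 7.
Distance 4: reach 10.
The search is exhausted without reaching 11; it lies in a different component.

No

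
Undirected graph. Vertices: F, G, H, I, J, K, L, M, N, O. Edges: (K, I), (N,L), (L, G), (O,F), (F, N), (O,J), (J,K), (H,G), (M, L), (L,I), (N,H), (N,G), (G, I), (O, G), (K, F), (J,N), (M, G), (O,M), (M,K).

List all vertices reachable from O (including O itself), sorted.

Start at O.
Its neighbours: F, G, J, M.
Then their neighbours: H, I, K, L, N.
Every vertex is now reached.

F, G, H, I, J, K, L, M, N, O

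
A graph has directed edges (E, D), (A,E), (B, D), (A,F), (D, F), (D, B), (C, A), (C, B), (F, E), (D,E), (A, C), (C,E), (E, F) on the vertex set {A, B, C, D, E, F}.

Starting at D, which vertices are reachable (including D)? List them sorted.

B, D, E, F

Start at D.
Its neighbours: B, E, F.
Nothing further is reachable.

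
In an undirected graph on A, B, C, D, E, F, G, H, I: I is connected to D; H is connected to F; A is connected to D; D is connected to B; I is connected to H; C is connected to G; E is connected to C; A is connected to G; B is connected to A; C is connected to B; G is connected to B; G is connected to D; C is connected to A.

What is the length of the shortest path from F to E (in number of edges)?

6

Distance 0: F.
Distance 1: H.
Distance 2: I.
Distance 3: D.
Distance 4: A, B, G.
Distance 5: C.
Distance 6: E — contains E.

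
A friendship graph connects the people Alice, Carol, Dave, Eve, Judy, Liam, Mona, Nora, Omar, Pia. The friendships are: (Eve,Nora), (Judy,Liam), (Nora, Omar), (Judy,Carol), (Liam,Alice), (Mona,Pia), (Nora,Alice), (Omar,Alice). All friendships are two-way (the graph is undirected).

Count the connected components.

From Alice: component {Alice, Carol, Eve, Judy, Liam, Nora, Omar}.
From Dave: component {Dave}.
From Mona: component {Mona, Pia}.
That's 3 components.

3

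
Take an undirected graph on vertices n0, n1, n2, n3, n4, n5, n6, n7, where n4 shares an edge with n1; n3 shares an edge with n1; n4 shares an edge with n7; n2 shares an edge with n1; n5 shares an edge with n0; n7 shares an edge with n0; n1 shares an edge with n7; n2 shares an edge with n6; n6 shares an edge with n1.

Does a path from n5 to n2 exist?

Yes

Explore from n5.
Distance 1: reach n0.
Distance 2: reach n7.
Distance 3: reach n1, n4.
Distance 4: reach n2, n3, n6.
Found n2.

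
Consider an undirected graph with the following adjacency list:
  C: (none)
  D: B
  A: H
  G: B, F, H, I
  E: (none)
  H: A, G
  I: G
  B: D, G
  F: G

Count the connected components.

From A: component {A, B, D, F, G, H, I}.
From C: component {C}.
From E: component {E}.
That's 3 components.

3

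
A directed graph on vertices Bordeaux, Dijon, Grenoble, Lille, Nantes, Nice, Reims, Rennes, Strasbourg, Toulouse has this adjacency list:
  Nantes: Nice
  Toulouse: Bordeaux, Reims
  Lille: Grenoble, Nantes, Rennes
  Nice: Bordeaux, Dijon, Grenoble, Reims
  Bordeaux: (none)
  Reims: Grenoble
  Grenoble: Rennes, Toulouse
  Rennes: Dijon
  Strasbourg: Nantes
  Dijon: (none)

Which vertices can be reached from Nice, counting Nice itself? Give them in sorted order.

Start at Nice.
Its neighbours: Bordeaux, Dijon, Grenoble, Reims.
Then their neighbours: Rennes, Toulouse.
Nothing further is reachable.

Bordeaux, Dijon, Grenoble, Nice, Reims, Rennes, Toulouse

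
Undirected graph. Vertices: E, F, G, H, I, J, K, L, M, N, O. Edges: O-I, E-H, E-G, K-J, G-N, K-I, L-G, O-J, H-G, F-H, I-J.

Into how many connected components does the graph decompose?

3

From E: component {E, F, G, H, L, N}.
From I: component {I, J, K, O}.
From M: component {M}.
That's 3 components.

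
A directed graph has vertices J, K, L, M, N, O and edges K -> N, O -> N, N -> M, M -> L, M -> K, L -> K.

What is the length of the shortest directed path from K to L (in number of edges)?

Distance 0: K.
Distance 1: N.
Distance 2: M.
Distance 3: L — contains L.

3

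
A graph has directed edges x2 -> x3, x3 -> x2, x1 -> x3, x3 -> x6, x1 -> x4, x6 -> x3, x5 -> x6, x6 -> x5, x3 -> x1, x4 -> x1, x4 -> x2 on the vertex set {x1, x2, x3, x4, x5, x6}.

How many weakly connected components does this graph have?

From x1: component {x1, x2, x3, x4, x5, x6}.
That's 1 component.

1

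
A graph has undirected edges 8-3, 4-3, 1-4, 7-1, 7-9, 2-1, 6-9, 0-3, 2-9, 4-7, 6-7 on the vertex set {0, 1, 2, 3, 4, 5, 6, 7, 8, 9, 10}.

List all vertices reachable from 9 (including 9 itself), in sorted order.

Start at 9.
Its neighbours: 2, 6, 7.
Then their neighbours: 1, 4.
Then next layer: 3.
Then next layer: 0, 8.
Nothing further is reachable.

0, 1, 2, 3, 4, 6, 7, 8, 9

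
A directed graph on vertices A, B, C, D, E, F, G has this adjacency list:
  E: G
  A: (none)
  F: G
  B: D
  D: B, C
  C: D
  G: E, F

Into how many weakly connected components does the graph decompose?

3

From A: component {A}.
From B: component {B, C, D}.
From E: component {E, F, G}.
That's 3 components.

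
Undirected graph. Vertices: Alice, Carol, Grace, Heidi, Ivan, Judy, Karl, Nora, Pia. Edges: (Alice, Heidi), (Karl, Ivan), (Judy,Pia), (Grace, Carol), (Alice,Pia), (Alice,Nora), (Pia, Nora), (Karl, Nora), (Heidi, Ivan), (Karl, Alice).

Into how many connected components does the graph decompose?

2

From Alice: component {Alice, Heidi, Ivan, Judy, Karl, Nora, Pia}.
From Carol: component {Carol, Grace}.
That's 2 components.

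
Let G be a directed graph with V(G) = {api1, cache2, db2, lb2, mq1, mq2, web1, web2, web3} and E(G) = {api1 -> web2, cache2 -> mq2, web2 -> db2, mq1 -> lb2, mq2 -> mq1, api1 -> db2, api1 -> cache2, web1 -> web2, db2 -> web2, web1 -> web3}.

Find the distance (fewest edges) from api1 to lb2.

4

Distance 0: api1.
Distance 1: cache2, db2, web2.
Distance 2: mq2.
Distance 3: mq1.
Distance 4: lb2 — contains lb2.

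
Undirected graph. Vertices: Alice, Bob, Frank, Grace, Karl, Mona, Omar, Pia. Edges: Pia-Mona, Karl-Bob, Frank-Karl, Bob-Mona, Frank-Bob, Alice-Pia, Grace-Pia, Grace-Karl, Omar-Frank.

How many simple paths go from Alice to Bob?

3

Alice–Pia–Grace–Karl–Bob
Alice–Pia–Grace–Karl–Frank–Bob
Alice–Pia–Mona–Bob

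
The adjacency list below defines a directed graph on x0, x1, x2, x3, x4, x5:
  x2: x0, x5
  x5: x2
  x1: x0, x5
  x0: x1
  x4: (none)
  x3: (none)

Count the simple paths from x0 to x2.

x0→x1→x5→x2

1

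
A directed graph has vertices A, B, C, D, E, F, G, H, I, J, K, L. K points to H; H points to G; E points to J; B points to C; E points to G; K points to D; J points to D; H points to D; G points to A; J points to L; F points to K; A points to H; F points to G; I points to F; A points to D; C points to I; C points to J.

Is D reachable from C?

Explore from C.
Distance 1: reach I, J.
Distance 2: reach D, F, L.
Found D.

Yes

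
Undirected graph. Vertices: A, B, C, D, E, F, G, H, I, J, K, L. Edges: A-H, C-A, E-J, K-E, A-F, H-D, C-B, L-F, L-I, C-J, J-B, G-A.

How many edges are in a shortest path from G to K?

Distance 0: G.
Distance 1: A.
Distance 2: C, F, H.
Distance 3: B, D, J, L.
Distance 4: E, I.
Distance 5: K — contains K.

5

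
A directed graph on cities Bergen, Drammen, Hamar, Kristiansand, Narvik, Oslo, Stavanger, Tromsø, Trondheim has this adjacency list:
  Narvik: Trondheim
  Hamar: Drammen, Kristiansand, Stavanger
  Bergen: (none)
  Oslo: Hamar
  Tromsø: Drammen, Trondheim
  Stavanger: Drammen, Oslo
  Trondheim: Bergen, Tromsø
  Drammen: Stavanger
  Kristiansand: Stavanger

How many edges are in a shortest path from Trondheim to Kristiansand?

Distance 0: Trondheim.
Distance 1: Bergen, Tromsø.
Distance 2: Drammen.
Distance 3: Stavanger.
Distance 4: Oslo.
Distance 5: Hamar.
Distance 6: Kristiansand — contains Kristiansand.

6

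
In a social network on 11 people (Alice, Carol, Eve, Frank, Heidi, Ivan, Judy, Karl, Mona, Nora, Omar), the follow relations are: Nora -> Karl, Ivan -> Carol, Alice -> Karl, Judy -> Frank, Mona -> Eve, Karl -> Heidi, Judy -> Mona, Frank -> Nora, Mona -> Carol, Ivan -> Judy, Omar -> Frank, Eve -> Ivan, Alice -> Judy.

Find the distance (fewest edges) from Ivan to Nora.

Distance 0: Ivan.
Distance 1: Carol, Judy.
Distance 2: Frank, Mona.
Distance 3: Eve, Nora — contains Nora.

3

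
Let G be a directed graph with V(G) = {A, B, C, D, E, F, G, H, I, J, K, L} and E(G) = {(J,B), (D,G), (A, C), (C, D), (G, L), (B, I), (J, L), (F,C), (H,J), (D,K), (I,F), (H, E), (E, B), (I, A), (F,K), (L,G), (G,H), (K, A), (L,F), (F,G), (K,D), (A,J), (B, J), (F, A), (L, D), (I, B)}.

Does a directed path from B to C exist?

Yes

Explore from B.
Distance 1: reach I, J.
Distance 2: reach A, F, L.
Distance 3: reach C, D, G, K.
Found C.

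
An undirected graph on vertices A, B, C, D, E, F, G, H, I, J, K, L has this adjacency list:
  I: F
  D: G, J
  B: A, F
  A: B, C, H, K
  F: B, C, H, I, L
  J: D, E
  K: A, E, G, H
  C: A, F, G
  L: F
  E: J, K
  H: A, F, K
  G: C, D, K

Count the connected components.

1

From A: component {A, B, C, D, E, F, G, H, I, J, K, L}.
That's 1 component.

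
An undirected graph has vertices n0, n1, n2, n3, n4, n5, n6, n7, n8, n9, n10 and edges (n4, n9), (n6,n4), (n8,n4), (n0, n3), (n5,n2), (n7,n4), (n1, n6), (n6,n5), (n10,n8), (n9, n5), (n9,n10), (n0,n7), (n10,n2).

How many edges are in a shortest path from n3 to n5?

5

Distance 0: n3.
Distance 1: n0.
Distance 2: n7.
Distance 3: n4.
Distance 4: n6, n8, n9.
Distance 5: n1, n5, n10 — contains n5.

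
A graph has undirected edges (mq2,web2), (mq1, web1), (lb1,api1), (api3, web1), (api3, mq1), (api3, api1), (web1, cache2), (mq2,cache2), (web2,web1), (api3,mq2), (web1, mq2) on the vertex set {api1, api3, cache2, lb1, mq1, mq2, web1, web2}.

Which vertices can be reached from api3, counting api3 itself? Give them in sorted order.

api1, api3, cache2, lb1, mq1, mq2, web1, web2

Start at api3.
Its neighbours: api1, mq1, mq2, web1.
Then their neighbours: cache2, lb1, web2.
Every vertex is now reached.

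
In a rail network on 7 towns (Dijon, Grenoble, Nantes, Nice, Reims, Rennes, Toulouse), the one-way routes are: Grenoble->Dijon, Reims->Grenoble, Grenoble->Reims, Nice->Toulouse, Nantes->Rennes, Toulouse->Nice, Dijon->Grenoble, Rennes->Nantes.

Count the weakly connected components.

From Dijon: component {Dijon, Grenoble, Reims}.
From Nantes: component {Nantes, Rennes}.
From Nice: component {Nice, Toulouse}.
That's 3 components.

3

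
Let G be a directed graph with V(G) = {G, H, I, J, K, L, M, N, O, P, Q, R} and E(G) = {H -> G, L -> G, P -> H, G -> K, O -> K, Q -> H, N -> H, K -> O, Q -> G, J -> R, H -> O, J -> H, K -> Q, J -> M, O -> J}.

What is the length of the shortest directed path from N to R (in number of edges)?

4

Distance 0: N.
Distance 1: H.
Distance 2: G, O.
Distance 3: J, K.
Distance 4: M, Q, R — contains R.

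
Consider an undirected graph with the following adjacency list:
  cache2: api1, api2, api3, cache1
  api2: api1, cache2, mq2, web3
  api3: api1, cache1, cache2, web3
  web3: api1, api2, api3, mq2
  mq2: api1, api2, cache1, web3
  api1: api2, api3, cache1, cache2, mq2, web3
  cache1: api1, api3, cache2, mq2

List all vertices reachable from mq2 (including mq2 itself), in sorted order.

Start at mq2.
Its neighbours: api1, api2, cache1, web3.
Then their neighbours: api3, cache2.
Every vertex is now reached.

api1, api2, api3, cache1, cache2, mq2, web3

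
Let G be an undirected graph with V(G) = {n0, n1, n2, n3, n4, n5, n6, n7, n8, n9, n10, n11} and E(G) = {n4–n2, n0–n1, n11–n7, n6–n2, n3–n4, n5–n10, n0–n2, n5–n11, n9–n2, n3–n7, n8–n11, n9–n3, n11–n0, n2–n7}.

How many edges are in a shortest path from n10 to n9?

5

Distance 0: n10.
Distance 1: n5.
Distance 2: n11.
Distance 3: n0, n7, n8.
Distance 4: n1, n2, n3.
Distance 5: n4, n6, n9 — contains n9.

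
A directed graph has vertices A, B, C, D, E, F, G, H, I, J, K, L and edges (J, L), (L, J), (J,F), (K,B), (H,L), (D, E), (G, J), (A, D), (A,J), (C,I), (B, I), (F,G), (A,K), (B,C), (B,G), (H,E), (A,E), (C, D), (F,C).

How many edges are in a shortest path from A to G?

Distance 0: A.
Distance 1: D, E, J, K.
Distance 2: B, F, L.
Distance 3: C, G, I — contains G.

3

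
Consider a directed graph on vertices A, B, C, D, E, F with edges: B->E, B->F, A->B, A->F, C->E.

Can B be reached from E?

E has no outgoing edges, so nothing is reachable from it.

No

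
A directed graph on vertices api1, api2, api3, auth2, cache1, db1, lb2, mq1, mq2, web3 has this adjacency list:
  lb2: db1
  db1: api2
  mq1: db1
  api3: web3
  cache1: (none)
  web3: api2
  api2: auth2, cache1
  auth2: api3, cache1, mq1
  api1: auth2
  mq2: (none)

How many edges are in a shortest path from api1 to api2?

4

Distance 0: api1.
Distance 1: auth2.
Distance 2: api3, cache1, mq1.
Distance 3: db1, web3.
Distance 4: api2 — contains api2.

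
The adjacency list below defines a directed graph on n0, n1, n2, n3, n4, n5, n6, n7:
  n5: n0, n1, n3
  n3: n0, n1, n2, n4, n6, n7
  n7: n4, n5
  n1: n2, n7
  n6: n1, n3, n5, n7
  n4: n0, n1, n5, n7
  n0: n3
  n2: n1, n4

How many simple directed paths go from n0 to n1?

n0→n3→n1
n0→n3→n2→n1
n0→n3→n2→n4→n1
n0→n3→n2→n4→n5→n1
n0→n3→n2→n4→n7→n5→n1
n0→n3→n4→n1
n0→n3→n4→n5→n1
n0→n3→n4→n7→n5→n1
... and 8 more.

16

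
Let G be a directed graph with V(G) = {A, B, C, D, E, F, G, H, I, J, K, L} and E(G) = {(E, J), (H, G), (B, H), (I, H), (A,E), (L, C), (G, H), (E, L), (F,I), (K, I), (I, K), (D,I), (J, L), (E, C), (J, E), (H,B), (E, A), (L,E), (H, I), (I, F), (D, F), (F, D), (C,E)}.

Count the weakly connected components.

From A: component {A, C, E, J, L}.
From B: component {B, D, F, G, H, I, K}.
That's 2 components.

2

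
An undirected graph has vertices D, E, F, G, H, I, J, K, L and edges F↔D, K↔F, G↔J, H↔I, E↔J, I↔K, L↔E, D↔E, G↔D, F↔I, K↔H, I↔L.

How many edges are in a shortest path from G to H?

4

Distance 0: G.
Distance 1: D, J.
Distance 2: E, F.
Distance 3: I, K, L.
Distance 4: H — contains H.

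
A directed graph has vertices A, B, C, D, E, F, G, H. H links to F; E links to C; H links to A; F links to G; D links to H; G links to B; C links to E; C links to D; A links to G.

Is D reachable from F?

No

Explore from F.
Distance 1: reach G.
Distance 2: reach B.
The search from F is exhausted; no directed path reaches D.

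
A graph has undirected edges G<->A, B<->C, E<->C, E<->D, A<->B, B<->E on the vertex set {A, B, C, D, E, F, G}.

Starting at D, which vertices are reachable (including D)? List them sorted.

Start at D.
Its neighbours: E.
Then their neighbours: B, C.
Then next layer: A.
Then next layer: G.
Nothing further is reachable.

A, B, C, D, E, G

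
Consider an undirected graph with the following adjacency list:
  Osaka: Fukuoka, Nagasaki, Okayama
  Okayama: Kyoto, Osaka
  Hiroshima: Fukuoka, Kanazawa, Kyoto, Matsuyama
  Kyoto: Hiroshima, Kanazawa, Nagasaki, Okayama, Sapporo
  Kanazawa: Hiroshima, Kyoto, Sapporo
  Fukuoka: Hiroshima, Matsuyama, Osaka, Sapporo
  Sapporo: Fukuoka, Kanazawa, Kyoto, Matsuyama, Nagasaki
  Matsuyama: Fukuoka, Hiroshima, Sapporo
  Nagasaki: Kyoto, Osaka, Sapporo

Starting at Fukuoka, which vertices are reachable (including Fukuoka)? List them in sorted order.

Start at Fukuoka.
Its neighbours: Hiroshima, Matsuyama, Osaka, Sapporo.
Then their neighbours: Kanazawa, Kyoto, Nagasaki, Okayama.
Every vertex is now reached.

Fukuoka, Hiroshima, Kanazawa, Kyoto, Matsuyama, Nagasaki, Okayama, Osaka, Sapporo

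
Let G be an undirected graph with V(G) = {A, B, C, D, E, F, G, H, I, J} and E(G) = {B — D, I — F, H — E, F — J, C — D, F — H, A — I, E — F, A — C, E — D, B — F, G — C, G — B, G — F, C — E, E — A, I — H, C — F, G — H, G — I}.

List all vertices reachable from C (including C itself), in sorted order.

A, B, C, D, E, F, G, H, I, J

Start at C.
Its neighbours: A, D, E, F, G.
Then their neighbours: B, H, I, J.
Every vertex is now reached.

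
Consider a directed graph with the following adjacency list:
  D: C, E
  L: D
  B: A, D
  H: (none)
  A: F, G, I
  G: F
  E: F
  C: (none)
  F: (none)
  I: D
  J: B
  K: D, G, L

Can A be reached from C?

No

C has no outgoing edges, so nothing is reachable from it.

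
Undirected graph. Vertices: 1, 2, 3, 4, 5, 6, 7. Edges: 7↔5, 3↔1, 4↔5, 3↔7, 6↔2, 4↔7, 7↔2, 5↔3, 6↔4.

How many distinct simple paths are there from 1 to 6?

1–3–5–4–6
1–3–5–4–7–2–6
1–3–5–7–2–6
1–3–5–7–4–6
1–3–7–2–6
1–3–7–4–6
1–3–7–5–4–6

7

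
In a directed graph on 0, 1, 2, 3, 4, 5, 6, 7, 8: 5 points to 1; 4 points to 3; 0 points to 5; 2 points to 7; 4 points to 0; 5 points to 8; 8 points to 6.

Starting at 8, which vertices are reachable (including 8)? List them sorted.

6, 8

Start at 8.
Its neighbours: 6.
Nothing further is reachable.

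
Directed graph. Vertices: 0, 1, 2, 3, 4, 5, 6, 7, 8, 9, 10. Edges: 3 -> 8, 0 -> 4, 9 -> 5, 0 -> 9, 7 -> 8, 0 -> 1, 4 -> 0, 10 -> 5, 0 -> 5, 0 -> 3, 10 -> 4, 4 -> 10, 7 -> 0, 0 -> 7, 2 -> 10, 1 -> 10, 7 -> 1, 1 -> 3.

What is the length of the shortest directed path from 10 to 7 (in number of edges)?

3

Distance 0: 10.
Distance 1: 4, 5.
Distance 2: 0.
Distance 3: 1, 3, 7, 9 — contains 7.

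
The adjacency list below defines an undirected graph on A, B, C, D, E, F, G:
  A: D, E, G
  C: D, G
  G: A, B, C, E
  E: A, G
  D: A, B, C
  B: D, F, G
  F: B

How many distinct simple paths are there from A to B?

A–D–B
A–D–C–G–B
A–E–G–B
A–E–G–C–D–B
A–G–B
A–G–C–D–B

6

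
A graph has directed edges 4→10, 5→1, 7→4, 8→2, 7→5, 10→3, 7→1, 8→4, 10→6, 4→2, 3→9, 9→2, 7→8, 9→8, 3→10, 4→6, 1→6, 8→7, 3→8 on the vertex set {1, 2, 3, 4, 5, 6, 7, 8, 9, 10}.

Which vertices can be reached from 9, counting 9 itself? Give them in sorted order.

Start at 9.
Its neighbours: 2, 8.
Then their neighbours: 4, 7.
Then next layer: 1, 5, 6, 10.
Then next layer: 3.
Every vertex is now reached.

1, 2, 3, 4, 5, 6, 7, 8, 9, 10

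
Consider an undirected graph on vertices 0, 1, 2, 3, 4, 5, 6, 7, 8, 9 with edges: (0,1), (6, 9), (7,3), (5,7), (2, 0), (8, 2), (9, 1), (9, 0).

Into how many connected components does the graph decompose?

From 0: component {0, 1, 2, 6, 8, 9}.
From 3: component {3, 5, 7}.
From 4: component {4}.
That's 3 components.

3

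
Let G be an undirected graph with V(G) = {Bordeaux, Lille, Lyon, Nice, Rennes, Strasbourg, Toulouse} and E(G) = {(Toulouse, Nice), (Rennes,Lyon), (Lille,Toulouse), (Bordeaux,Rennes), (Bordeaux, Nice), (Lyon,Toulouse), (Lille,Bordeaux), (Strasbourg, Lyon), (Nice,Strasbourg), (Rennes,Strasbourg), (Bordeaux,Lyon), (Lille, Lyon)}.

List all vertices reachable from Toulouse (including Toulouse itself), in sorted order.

Bordeaux, Lille, Lyon, Nice, Rennes, Strasbourg, Toulouse

Start at Toulouse.
Its neighbours: Lille, Lyon, Nice.
Then their neighbours: Bordeaux, Rennes, Strasbourg.
Every vertex is now reached.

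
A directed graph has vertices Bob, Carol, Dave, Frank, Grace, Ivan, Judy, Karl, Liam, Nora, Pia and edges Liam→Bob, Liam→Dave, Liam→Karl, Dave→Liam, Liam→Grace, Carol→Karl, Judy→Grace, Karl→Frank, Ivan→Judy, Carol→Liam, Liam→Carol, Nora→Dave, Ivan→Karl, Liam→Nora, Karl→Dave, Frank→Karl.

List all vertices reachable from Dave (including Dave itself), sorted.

Start at Dave.
Its neighbours: Liam.
Then their neighbours: Bob, Carol, Grace, Karl, Nora.
Then next layer: Frank.
Nothing further is reachable.

Bob, Carol, Dave, Frank, Grace, Karl, Liam, Nora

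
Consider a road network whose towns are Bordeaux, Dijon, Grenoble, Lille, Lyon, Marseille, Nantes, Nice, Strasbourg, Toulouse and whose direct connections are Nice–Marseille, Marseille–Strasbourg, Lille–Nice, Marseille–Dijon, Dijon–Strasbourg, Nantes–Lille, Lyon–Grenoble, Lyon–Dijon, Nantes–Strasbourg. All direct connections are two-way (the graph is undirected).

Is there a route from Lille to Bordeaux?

Explore from Lille.
Distance 1: reach Nantes, Nice.
Distance 2: reach Marseille, Strasbourg.
Distance 3: reach Dijon.
Distance 4: reach Lyon.
Distance 5: reach Grenoble.
The search is exhausted without reaching Bordeaux; it lies in a different component.

No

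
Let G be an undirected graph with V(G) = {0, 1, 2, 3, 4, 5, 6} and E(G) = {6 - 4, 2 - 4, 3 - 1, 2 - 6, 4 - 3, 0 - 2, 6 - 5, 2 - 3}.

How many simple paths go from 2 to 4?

2–3–4
2–4
2–6–4

3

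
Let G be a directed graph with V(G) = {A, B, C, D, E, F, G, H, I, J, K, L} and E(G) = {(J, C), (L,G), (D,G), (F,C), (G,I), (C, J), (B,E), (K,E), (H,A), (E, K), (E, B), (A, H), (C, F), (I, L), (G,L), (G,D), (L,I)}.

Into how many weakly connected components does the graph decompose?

4

From A: component {A, H}.
From B: component {B, E, K}.
From C: component {C, F, J}.
From D: component {D, G, I, L}.
That's 4 components.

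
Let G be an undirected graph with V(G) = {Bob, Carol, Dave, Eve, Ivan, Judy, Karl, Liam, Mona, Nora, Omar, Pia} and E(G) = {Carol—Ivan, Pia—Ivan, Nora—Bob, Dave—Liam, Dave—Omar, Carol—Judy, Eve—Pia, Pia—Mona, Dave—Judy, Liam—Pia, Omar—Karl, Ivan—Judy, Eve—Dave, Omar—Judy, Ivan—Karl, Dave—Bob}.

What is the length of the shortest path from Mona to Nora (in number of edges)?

5

Distance 0: Mona.
Distance 1: Pia.
Distance 2: Eve, Ivan, Liam.
Distance 3: Carol, Dave, Judy, Karl.
Distance 4: Bob, Omar.
Distance 5: Nora — contains Nora.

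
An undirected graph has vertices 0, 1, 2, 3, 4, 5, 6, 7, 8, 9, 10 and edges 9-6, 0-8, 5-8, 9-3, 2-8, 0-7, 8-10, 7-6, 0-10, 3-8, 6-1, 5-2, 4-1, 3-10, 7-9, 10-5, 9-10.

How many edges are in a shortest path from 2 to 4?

Distance 0: 2.
Distance 1: 5, 8.
Distance 2: 0, 3, 10.
Distance 3: 7, 9.
Distance 4: 6.
Distance 5: 1.
Distance 6: 4 — contains 4.

6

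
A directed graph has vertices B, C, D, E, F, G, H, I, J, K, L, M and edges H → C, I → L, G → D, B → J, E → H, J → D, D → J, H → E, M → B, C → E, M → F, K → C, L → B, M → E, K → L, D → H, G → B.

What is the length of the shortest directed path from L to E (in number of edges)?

Distance 0: L.
Distance 1: B.
Distance 2: J.
Distance 3: D.
Distance 4: H.
Distance 5: C, E — contains E.

5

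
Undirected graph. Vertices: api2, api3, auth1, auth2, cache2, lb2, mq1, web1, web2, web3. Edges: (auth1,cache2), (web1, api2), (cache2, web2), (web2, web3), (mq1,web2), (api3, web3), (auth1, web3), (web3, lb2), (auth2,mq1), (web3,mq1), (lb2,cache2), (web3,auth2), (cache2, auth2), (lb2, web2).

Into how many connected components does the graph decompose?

From api2: component {api2, web1}.
From api3: component {api3, auth1, auth2, cache2, lb2, mq1, web2, web3}.
That's 2 components.

2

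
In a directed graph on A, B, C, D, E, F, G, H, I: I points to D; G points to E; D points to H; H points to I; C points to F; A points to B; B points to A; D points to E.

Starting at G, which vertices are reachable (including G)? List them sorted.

E, G

Start at G.
Its neighbours: E.
Nothing further is reachable.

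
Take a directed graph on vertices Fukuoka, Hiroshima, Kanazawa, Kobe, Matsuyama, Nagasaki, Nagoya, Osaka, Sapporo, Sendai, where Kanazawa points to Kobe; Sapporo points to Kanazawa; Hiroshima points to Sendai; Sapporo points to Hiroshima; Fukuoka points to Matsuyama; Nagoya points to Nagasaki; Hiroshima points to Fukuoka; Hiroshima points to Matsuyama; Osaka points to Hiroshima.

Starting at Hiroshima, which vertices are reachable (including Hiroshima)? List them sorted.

Start at Hiroshima.
Its neighbours: Fukuoka, Matsuyama, Sendai.
Nothing further is reachable.

Fukuoka, Hiroshima, Matsuyama, Sendai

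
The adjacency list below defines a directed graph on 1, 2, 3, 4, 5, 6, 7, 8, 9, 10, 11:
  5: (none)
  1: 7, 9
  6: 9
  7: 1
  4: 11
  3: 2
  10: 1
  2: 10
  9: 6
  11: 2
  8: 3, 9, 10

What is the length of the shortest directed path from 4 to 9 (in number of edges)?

5

Distance 0: 4.
Distance 1: 11.
Distance 2: 2.
Distance 3: 10.
Distance 4: 1.
Distance 5: 7, 9 — contains 9.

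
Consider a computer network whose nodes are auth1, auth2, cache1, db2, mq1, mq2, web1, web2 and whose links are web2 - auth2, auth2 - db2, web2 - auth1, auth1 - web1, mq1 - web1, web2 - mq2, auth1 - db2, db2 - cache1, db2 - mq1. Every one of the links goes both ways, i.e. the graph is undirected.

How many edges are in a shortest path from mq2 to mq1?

Distance 0: mq2.
Distance 1: web2.
Distance 2: auth1, auth2.
Distance 3: db2, web1.
Distance 4: cache1, mq1 — contains mq1.

4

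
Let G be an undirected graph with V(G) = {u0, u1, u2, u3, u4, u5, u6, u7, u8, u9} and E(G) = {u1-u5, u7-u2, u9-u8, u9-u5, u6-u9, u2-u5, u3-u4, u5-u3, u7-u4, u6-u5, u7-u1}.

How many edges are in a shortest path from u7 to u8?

Distance 0: u7.
Distance 1: u1, u2, u4.
Distance 2: u3, u5.
Distance 3: u6, u9.
Distance 4: u8 — contains u8.

4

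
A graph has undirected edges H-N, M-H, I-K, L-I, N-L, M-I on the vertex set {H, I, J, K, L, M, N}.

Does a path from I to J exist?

No

Explore from I.
Distance 1: reach K, L, M.
Distance 2: reach H, N.
The search is exhausted without reaching J; it lies in a different component.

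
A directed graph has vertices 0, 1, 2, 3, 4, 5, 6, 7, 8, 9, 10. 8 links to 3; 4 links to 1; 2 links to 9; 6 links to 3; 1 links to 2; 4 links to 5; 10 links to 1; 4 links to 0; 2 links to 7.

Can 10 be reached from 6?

No

Explore from 6.
Distance 1: reach 3.
The search from 6 is exhausted; no directed path reaches 10.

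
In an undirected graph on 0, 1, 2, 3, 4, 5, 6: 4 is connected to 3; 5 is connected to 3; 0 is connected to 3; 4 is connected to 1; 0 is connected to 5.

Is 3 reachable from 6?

No

6 has no edges, so nothing is reachable from it.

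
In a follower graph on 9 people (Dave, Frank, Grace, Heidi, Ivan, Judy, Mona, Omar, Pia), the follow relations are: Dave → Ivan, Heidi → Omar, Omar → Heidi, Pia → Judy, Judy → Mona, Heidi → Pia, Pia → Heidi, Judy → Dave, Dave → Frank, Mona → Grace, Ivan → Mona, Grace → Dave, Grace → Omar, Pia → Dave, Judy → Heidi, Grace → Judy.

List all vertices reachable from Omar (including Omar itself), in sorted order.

Dave, Frank, Grace, Heidi, Ivan, Judy, Mona, Omar, Pia

Start at Omar.
Its neighbours: Heidi.
Then their neighbours: Pia.
Then next layer: Dave, Judy.
Then next layer: Frank, Ivan, Mona.
Then next layer: Grace.
Every vertex is now reached.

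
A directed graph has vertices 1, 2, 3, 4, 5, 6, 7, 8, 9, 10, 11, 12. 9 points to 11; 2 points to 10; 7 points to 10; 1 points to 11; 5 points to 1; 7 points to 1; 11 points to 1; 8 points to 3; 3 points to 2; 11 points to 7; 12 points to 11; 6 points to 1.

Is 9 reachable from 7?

Explore from 7.
Distance 1: reach 1, 10.
Distance 2: reach 11.
The search from 7 is exhausted; no directed path reaches 9.

No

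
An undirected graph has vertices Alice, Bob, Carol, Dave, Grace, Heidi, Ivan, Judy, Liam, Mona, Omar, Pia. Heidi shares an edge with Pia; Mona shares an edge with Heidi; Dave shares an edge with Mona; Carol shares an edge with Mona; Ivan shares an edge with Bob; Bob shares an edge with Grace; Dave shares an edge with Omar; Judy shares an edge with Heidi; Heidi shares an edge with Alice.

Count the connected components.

From Alice: component {Alice, Carol, Dave, Heidi, Judy, Mona, Omar, Pia}.
From Bob: component {Bob, Grace, Ivan}.
From Liam: component {Liam}.
That's 3 components.

3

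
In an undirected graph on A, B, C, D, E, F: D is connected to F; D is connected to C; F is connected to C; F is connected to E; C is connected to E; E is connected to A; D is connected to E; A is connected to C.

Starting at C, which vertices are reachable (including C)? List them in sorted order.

Start at C.
Its neighbours: A, D, E, F.
Nothing further is reachable.

A, C, D, E, F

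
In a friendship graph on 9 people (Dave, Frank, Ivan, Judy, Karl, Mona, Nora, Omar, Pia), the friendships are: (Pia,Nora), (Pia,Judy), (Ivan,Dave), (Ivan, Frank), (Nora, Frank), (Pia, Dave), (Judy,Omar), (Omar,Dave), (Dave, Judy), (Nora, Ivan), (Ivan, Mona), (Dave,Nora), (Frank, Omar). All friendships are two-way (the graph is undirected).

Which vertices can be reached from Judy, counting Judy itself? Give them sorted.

Dave, Frank, Ivan, Judy, Mona, Nora, Omar, Pia

Start at Judy.
Its neighbours: Dave, Omar, Pia.
Then their neighbours: Frank, Ivan, Nora.
Then next layer: Mona.
Nothing further is reachable.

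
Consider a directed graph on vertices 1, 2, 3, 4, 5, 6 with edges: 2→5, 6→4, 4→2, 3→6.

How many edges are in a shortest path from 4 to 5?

2

Distance 0: 4.
Distance 1: 2.
Distance 2: 5 — contains 5.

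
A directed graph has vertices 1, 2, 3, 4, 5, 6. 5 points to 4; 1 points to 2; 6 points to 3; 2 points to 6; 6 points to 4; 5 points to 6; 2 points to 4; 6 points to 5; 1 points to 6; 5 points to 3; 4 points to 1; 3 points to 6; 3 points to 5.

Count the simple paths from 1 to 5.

1→2→6→3→5
1→2→6→5
1→6→3→5
1→6→5

4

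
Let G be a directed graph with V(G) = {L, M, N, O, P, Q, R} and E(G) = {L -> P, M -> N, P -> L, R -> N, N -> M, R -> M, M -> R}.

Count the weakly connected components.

From L: component {L, P}.
From M: component {M, N, R}.
From O: component {O}.
From Q: component {Q}.
That's 4 components.

4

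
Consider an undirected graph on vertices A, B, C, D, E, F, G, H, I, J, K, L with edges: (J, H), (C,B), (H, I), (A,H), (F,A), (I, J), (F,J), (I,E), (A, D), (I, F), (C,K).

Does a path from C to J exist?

No

Explore from C.
Distance 1: reach B, K.
The search is exhausted without reaching J; it lies in a different component.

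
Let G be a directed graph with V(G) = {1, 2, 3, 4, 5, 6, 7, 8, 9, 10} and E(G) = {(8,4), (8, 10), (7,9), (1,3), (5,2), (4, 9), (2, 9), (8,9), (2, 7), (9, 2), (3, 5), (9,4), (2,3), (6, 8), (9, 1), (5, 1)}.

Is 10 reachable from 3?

Explore from 3.
Distance 1: reach 5.
Distance 2: reach 1, 2.
Distance 3: reach 7, 9.
Distance 4: reach 4.
The search from 3 is exhausted; no directed path reaches 10.

No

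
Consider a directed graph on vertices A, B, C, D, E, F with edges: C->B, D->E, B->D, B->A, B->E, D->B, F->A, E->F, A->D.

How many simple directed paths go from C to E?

C→B→A→D→E
C→B→D→E
C→B→E

3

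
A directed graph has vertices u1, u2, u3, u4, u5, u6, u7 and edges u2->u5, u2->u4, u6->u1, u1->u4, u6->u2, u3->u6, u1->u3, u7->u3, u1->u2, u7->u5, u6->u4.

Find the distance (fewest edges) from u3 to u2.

2

Distance 0: u3.
Distance 1: u6.
Distance 2: u1, u2, u4 — contains u2.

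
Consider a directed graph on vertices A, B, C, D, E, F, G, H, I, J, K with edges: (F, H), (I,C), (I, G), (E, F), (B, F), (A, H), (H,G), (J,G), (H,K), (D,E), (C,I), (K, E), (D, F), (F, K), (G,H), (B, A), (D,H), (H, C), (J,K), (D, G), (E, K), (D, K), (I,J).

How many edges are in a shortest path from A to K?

Distance 0: A.
Distance 1: H.
Distance 2: C, G, K — contains K.

2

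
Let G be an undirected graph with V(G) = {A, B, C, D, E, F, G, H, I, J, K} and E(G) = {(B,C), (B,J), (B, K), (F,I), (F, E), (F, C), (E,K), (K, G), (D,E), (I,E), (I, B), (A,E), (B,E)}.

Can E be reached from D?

Yes

Explore from D.
Distance 1: reach E.
Found E.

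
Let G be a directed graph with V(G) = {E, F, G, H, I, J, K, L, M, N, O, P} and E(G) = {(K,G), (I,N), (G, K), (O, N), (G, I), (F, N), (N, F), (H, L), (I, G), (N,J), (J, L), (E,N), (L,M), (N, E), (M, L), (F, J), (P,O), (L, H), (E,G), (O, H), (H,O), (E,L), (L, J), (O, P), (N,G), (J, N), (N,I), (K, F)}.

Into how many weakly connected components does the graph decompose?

From E: component {E, F, G, H, I, J, K, L, M, N, O, P}.
That's 1 component.

1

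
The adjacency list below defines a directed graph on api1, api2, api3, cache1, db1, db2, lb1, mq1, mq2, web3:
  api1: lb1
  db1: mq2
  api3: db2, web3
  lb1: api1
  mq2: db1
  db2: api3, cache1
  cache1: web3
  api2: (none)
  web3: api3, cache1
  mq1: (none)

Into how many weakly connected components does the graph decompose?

From api1: component {api1, lb1}.
From api2: component {api2}.
From api3: component {api3, cache1, db2, web3}.
From db1: component {db1, mq2}.
From mq1: component {mq1}.
That's 5 components.

5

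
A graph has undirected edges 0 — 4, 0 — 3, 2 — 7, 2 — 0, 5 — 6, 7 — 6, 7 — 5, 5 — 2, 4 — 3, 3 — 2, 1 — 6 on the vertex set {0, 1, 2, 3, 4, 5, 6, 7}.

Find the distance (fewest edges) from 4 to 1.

Distance 0: 4.
Distance 1: 0, 3.
Distance 2: 2.
Distance 3: 5, 7.
Distance 4: 6.
Distance 5: 1 — contains 1.

5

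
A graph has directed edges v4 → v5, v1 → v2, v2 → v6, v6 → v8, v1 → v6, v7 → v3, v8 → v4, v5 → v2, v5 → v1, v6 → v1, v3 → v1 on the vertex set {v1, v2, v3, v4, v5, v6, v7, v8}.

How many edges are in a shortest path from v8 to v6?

4

Distance 0: v8.
Distance 1: v4.
Distance 2: v5.
Distance 3: v1, v2.
Distance 4: v6 — contains v6.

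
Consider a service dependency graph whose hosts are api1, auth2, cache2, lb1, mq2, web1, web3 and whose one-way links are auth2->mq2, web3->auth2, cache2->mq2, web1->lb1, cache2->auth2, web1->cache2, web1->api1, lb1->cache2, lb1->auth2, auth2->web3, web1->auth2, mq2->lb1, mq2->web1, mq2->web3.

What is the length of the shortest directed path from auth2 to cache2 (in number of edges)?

Distance 0: auth2.
Distance 1: mq2, web3.
Distance 2: lb1, web1.
Distance 3: api1, cache2 — contains cache2.

3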